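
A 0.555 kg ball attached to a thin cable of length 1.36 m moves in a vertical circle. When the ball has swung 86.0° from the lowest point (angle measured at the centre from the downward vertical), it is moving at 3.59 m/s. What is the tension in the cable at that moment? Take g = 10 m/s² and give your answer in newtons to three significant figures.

5.65 N

Take the radial direction toward the centre of the circle as positive. The component of the weight along the string toward the centre is −mg cos φ (φ measured from the bottom), so Newton's second law along the string gives T − mg cos φ = m v²/r.
cos 86.0° = 0.06976, so T = m(v²/r + g cos φ) = 0.555 × ((3.59)²/1.36 + 10.0 × 0.06976) = 0.555 × (9.477 + (0.6976)) = 0.555 × 10.17 = 5.647 N.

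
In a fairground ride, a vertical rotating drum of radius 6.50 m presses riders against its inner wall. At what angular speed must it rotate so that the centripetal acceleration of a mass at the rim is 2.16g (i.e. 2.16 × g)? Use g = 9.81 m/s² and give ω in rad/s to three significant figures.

1.81 rad/s

Centripetal acceleration a_c = ω²r. Setting ω²r = 2.16g:
ω = √(2.16g / r) = √(2.16 × 9.81 / 6.50) = √3.260 = 1.806 rad/s.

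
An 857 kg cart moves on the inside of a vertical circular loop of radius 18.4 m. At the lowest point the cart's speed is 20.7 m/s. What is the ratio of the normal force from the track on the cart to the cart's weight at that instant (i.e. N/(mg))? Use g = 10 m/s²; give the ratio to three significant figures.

3.33

At the bottom, N − mg = mv²/r, so N = m(v²/r + g) and N/(mg) = v²/(rg) + 1 = (20.7)²/(18.4 × 10.0) + 1 = 2.329 + 1 = 3.329.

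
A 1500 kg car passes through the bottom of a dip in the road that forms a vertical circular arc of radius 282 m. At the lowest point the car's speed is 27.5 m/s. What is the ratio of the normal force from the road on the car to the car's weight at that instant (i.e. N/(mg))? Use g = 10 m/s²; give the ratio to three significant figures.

1.27

At the bottom, N − mg = mv²/r, so N = m(v²/r + g) and N/(mg) = v²/(rg) + 1 = (27.5)²/(282 × 10.0) + 1 = 0.2682 + 1 = 1.268.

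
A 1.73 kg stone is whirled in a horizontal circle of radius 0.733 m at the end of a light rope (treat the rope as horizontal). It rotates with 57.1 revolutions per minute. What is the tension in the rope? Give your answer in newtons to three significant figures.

45.3 N

ω = 57.1 rev/min × 2π/60 = 5.979 rad/s, so v = ωr = 5.979 × 0.733 = 4.383 m/s.
The tension is the only horizontal force, so it supplies the full centripetal force: T = m v²/r = 1.73 × (4.383)²/0.733 = 1.73 × 19.21/0.733 = 45.34 N.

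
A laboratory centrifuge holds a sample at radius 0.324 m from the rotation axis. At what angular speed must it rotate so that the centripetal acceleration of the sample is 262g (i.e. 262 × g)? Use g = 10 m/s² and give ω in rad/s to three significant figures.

89.9 rad/s

Centripetal acceleration a_c = ω²r. Setting ω²r = 262g:
ω = √(262g / r) = √(262 × 10.0 / 0.324) = √8086 = 89.92 rad/s.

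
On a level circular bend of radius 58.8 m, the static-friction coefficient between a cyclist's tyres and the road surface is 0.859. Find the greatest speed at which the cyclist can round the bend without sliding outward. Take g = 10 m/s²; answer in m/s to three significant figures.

On a flat curve, static friction is the only horizontal force, so it must supply the full centripetal force: μ_s m g = m v²/r.
Mass cancels: v_max = √(μ_s g r) = √(0.859 × 10.0 × 58.8) = √505.1 = 22.47 m/s.

22.5 m/s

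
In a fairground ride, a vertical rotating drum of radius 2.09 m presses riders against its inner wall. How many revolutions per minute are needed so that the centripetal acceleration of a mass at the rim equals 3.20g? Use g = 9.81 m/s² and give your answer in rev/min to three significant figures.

Require ω²r = 3.20g, so ω = √(3.20 × 9.81/2.09) = 3.876 rad/s.
In rev/min: ω × 60/(2π) = 3.876 × 60/(2π) = 37.01 rev/min.

37.0 rev/min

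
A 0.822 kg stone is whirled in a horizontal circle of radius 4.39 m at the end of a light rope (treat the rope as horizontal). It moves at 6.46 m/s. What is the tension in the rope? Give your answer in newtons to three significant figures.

The tension is the only horizontal force, so it supplies the full centripetal force: T = m v²/r = 0.822 × (6.460)²/4.39 = 0.822 × 41.73/4.39 = 7.814 N.

7.81 N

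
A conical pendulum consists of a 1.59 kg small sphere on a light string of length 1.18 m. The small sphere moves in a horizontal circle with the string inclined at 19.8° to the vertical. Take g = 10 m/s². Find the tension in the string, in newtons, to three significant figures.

Vertically the bob has no acceleration, so T cosθ = mg.
T = mg/cosθ = 1.59 × 10.0 / cos 19.8° = 15.90/0.9409 = 16.90 N.

16.9 N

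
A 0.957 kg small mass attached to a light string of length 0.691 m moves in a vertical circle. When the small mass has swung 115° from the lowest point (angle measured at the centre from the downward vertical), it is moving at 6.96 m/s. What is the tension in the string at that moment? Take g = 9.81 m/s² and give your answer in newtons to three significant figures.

63.1 N

Take the radial direction toward the centre of the circle as positive. The component of the weight along the string toward the centre is −mg cos φ (φ measured from the bottom), so Newton's second law along the string gives T − mg cos φ = m v²/r.
cos 115° = -0.4226, so T = m(v²/r + g cos φ) = 0.957 × ((6.96)²/0.691 + 9.81 × -0.4226) = 0.957 × (70.10 + (-4.146)) = 0.957 × 65.96 = 63.12 N.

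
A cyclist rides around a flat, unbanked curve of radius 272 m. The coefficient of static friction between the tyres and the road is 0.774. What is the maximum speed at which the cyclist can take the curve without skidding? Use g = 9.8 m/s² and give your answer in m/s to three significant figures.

45.4 m/s

The only inward force on a level bend is static friction, so at the limit f_s = μ_s N = μ_s m g = m v²/r.
Mass cancels: v_max = √(μ_s g r) = √(0.774 × 9.8 × 272) = √2063 = 45.42 m/s.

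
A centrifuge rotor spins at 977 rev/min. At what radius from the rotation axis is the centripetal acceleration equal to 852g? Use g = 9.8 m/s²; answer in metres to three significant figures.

0.798 m

ω = 977 rev/min × 2π/60 = 102.3 rad/s.
a_c = ω²r = 852g ⇒ r = 852 × 9.8 / (102.3)² = 8350/10470 = 0.7977 m.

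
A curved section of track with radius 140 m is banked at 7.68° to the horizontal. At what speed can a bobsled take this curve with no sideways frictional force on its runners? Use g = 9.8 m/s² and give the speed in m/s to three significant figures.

On a frictionless banked curve, N sinθ = mv²/r and N cosθ = mg, so tanθ = v²/(rg).
v = √(r g tanθ) = √(140 × 9.8 × tan 7.68°) = √(140 × 9.8 × 0.1348) = √185.0 = 13.60 m/s.

13.6 m/s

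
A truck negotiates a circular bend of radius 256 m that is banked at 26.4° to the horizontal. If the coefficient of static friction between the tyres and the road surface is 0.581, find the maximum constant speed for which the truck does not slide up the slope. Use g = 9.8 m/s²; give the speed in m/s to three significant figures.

61.6 m/s

At the maximum speed, friction acts down the slope at its limiting value f = μN. Radially (horizontal, toward centre): N sinθ + μN cosθ = mv²/r. Vertically: N cosθ − μN sinθ = mg.
Dividing: v² = r g (sinθ + μcosθ)/(cosθ − μsinθ).
sinθ + μcosθ = 0.4446 + 0.581×0.8957 = 0.9650; cosθ − μsinθ = 0.8957 − 0.581×0.4446 = 0.6374.
v² = 256 × 9.8 × 0.9650/0.6374 = 3799 m²/s², so v = 61.63 m/s.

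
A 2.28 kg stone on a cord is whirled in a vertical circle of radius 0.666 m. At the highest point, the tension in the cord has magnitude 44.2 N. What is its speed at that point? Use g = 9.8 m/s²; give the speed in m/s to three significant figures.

4.41 m/s

At the top, T + mg = mv²/r, so v = √(r(T/m + g)) = √(0.666 × (44.2/2.28 + 9.8)) = √(0.666 × 29.19) = √19.44 = 4.409 m/s.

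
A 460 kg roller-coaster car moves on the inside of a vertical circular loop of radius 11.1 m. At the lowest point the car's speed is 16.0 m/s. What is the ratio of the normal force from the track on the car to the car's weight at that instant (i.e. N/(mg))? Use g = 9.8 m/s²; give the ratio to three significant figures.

3.35

At the bottom, N − mg = mv²/r, so N = m(v²/r + g) and N/(mg) = v²/(rg) + 1 = (16.0)²/(11.1 × 9.8) + 1 = 2.353 + 1 = 3.353.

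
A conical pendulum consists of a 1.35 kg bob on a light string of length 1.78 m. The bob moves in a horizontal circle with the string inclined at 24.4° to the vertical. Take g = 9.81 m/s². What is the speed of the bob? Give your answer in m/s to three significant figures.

1.81 m/s

The radius of the circle is r = L sinθ = 1.78 × sin 24.4° = 0.7353 m.
Horizontally T sinθ = mv²/r and vertically T cosθ = mg, so tanθ = v²/(rg).
v = √(r g tanθ) = √(0.7353 × 9.81 × 0.4536) = √3.272 = 1.809 m/s.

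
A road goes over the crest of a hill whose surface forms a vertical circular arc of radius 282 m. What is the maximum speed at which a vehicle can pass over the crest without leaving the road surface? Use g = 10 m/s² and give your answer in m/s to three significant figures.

At the crest the centre of the circle is below the vehicle, so the net downward (centripetal) force is mg − N = mv²/r.
The vehicle leaves the road when N → 0, giving v_max = √(g r) = √(10.0 × 282) = 53.10 m/s.

53.1 m/s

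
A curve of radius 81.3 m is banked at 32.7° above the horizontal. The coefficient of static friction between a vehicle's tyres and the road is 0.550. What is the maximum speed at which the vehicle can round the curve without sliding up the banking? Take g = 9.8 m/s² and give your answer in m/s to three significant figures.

At the maximum speed, friction acts down the slope at its limiting value f = μN. Radially (horizontal, toward centre): N sinθ + μN cosθ = mv²/r. Vertically: N cosθ − μN sinθ = mg.
Dividing: v² = r g (sinθ + μcosθ)/(cosθ − μsinθ).
sinθ + μcosθ = 0.5402 + 0.550×0.8415 = 1.003; cosθ − μsinθ = 0.8415 − 0.550×0.5402 = 0.5444.
v² = 81.3 × 9.8 × 1.003/0.5444 = 1468 m²/s², so v = 38.32 m/s.

38.3 m/s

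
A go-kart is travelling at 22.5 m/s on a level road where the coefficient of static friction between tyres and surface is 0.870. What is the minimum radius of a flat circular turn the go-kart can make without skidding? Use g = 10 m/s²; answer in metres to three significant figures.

At the limit, μ_s m g = m v²/r, so r_min = v²/(μ_s g) = (22.5)²/(0.870 × 10.0) = 506.2/8.700 = 58.19 m.

58.2 m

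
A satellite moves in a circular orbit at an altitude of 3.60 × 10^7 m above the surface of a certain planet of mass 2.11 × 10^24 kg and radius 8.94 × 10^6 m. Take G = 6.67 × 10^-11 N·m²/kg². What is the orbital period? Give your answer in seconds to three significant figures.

r = R + h = 8.94 × 10^6 + 3.60 × 10^7 = 4.494 × 10^7 m. Gravity provides the centripetal force: G M m / r² = m v² / r ⇒ v = √(GM/r) = 1770 m/s.
T = 2πr/v = 2π × 4.494 × 10^7 / 1770 = 159600 s.

160000 s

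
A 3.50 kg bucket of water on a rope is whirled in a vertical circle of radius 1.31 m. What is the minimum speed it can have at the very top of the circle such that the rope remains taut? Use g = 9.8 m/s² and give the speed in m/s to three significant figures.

3.58 m/s

At the top, both weight mg and T point toward the centre: T + mg = mv²/r.
At minimum speed T → 0, so mg = mv_min²/r ⇒ v_min = √(g r) = √(9.8 × 1.31) = 3.583 m/s.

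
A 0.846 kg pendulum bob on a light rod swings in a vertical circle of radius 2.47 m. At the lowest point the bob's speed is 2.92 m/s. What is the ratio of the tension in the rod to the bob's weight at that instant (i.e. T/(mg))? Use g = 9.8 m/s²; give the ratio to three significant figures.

At the bottom, T − mg = mv²/r, so T = m(v²/r + g) and T/(mg) = v²/(rg) + 1 = (2.92)²/(2.47 × 9.8) + 1 = 0.3522 + 1 = 1.352.

1.35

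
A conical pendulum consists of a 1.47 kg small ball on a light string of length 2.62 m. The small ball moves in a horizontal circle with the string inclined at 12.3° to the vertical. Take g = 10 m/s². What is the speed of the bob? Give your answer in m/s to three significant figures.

1.10 m/s

The radius of the circle is r = L sinθ = 2.62 × sin 12.3° = 0.5581 m.
Horizontally T sinθ = mv²/r and vertically T cosθ = mg, so tanθ = v²/(rg).
v = √(r g tanθ) = √(0.5581 × 10.0 × 0.2180) = √1.217 = 1.103 m/s.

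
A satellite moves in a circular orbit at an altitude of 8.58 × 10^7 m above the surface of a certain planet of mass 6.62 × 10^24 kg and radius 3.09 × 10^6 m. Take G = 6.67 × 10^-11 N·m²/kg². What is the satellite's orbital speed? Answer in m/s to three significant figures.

2230 m/s

Orbital radius r = R + h = 3.09 × 10^6 + 8.58 × 10^7 = 8.889 × 10^7 m.
Gravity supplies the centripetal force: G M m / r² = m v² / r, so v = √(GM/r).
v = √(6.67 × 10^-11 × 6.62 × 10^24 / 8.889 × 10^7) = √(4.967 × 10^6) = 2229 m/s.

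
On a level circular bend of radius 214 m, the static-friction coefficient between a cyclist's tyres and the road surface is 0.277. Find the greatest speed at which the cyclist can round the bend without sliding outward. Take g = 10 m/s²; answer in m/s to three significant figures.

Friction provides the centripetal force on a flat curve. At maximum speed it is at its limiting value: μ_s m g = m v²/r.
Mass cancels: v_max = √(μ_s g r) = √(0.277 × 10.0 × 214) = √592.8 = 24.35 m/s.

24.3 m/s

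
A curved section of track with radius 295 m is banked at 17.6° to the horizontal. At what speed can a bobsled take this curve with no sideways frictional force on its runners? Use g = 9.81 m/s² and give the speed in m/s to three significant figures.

On a frictionless banked curve, N sinθ = mv²/r and N cosθ = mg, so tanθ = v²/(rg).
v = √(r g tanθ) = √(295 × 9.81 × tan 17.6°) = √(295 × 9.81 × 0.3172) = √918.0 = 30.30 m/s.

30.3 m/s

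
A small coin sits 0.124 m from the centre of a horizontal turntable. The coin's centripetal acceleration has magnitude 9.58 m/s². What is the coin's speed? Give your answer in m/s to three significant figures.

a_c = v²/r ⇒ v = √(a_c · r) = √(9.58 × 0.124) = √1.188 = 1.090 m/s.

1.09 m/s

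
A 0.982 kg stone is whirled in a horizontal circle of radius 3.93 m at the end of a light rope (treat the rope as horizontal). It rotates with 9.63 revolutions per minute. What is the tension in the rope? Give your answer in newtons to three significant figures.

ω = 9.63 rev/min × 2π/60 = 1.008 rad/s, so v = ωr = 1.008 × 3.93 = 3.963 m/s.
The tension is the only horizontal force, so it supplies the full centripetal force: T = m v²/r = 0.982 × (3.963)²/3.93 = 0.982 × 15.71/3.93 = 3.925 N.

3.92 N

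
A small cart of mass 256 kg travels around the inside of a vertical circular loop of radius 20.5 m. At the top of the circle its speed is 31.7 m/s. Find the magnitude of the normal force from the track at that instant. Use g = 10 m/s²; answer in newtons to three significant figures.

9990 N

At the top, both N and the weight mg point inward (toward the centre), so N + mg = mv²/r.
N = m(v²/r − g) = 256 × ((31.7)²/20.5 − 10.0) = 256 × (49.02 − 10.0) = 256 × 39.02 = 9989 N.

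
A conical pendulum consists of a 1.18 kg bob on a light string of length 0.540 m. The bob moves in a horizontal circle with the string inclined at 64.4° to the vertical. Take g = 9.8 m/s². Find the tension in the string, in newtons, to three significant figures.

26.8 N

Vertically the bob has no acceleration, so T cosθ = mg.
T = mg/cosθ = 1.18 × 9.8 / cos 64.4° = 11.56/0.4321 = 26.76 N.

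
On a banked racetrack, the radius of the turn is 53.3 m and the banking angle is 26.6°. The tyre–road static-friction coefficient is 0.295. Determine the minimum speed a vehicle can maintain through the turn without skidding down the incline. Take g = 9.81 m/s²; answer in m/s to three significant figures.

At the minimum speed, friction acts up the slope at its limiting value f = μN. Radially (horizontal, toward centre): N sinθ − μN cosθ = mv²/r. Vertically: N cosθ + μN sinθ = mg.
Dividing: v² = r g (sinθ − μcosθ)/(cosθ + μsinθ).
sinθ − μcosθ = 0.4478 − 0.295×0.8942 = 0.1840; cosθ + μsinθ = 0.8942 + 0.295×0.4478 = 1.026.
v² = 53.3 × 9.81 × 0.1840/1.026 = 93.74 m²/s², so v = 9.682 m/s.

9.68 m/s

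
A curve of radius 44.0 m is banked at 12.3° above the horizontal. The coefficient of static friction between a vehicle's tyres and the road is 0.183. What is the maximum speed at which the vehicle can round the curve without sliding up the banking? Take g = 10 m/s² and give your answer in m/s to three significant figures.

13.6 m/s

At the maximum speed, friction acts down the slope at its limiting value f = μN. Radially (horizontal, toward centre): N sinθ + μN cosθ = mv²/r. Vertically: N cosθ − μN sinθ = mg.
Dividing: v² = r g (sinθ + μcosθ)/(cosθ − μsinθ).
sinθ + μcosθ = 0.2130 + 0.183×0.9770 = 0.3918; cosθ − μsinθ = 0.9770 − 0.183×0.2130 = 0.9381.
v² = 44.0 × 10.0 × 0.3918/0.9381 = 183.8 m²/s², so v = 13.56 m/s.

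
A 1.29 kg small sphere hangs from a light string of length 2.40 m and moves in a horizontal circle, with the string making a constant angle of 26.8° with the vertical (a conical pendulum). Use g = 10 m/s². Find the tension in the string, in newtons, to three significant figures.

Vertically the bob has no acceleration, so T cosθ = mg.
T = mg/cosθ = 1.29 × 10.0 / cos 26.8° = 12.90/0.8926 = 14.45 N.

14.5 N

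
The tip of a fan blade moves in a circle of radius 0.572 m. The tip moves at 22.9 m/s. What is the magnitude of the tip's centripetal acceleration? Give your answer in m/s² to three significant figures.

a_c = v²/r = (22.90)²/0.572 = 524.4/0.572 = 916.8 m/s².

917 m/s²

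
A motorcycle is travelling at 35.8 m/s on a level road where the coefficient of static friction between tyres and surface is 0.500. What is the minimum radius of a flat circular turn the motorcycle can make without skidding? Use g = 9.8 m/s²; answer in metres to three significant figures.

At the limit, μ_s m g = m v²/r, so r_min = v²/(μ_s g) = (35.8)²/(0.500 × 9.8) = 1282/4.900 = 261.6 m.

262 m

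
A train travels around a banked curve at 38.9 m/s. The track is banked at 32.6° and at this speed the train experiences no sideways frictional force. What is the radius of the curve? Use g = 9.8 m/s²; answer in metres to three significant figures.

241 m

Frictionless banking: tanθ = v²/(rg), so r = v²/(g tanθ).
r = (38.9)²/(9.8 × tan 32.6°) = 1513/(9.8 × 0.6395) = 1513/6.267 = 241.4 m.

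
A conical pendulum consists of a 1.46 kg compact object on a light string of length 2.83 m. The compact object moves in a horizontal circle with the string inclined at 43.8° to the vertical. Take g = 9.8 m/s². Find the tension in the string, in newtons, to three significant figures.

19.8 N

Vertically the bob has no acceleration, so T cosθ = mg.
T = mg/cosθ = 1.46 × 9.8 / cos 43.8° = 14.31/0.7218 = 19.82 N.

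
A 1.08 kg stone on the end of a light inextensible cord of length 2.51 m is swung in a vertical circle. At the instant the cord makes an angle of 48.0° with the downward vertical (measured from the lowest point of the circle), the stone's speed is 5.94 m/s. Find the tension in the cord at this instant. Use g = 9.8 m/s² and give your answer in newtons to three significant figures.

Take the radial direction toward the centre of the circle as positive. The component of the weight along the string toward the centre is −mg cos φ (φ measured from the bottom), so Newton's second law along the string gives T − mg cos φ = m v²/r.
cos 48.0° = 0.6691, so T = m(v²/r + g cos φ) = 1.08 × ((5.94)²/2.51 + 9.8 × 0.6691) = 1.08 × (14.06 + (6.557)) = 1.08 × 20.61 = 22.26 N.

22.3 N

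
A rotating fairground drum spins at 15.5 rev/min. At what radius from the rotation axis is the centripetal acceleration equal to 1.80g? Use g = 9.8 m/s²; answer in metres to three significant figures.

6.70 m

ω = 15.5 rev/min × 2π/60 = 1.623 rad/s.
a_c = ω²r = 1.80g ⇒ r = 1.80 × 9.8 / (1.623)² = 17.64/2.635 = 6.695 m.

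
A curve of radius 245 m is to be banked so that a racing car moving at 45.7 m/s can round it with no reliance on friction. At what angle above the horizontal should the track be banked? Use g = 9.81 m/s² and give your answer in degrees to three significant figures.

41.0°

For a frictionless banked turn: horizontally N sinθ = mv²/r and vertically N cosθ = mg.
Dividing: tanθ = v²/(r g) = (45.7)²/(245 × 9.81) = 2088/2403 = 0.8690.
θ = arctan(0.8690) = 40.99°.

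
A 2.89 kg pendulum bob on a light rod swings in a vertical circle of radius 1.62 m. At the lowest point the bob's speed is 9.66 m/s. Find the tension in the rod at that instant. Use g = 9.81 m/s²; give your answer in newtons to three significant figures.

At the lowest point, T points up (toward the centre) and the weight mg points down (away from the centre), so the net inward force is T − mg = mv²/r.
T = m(v²/r + g) = 2.89 × ((9.66)²/1.62 + 9.81) = 2.89 × (57.60 + 9.81) = 2.89 × 67.41 = 194.8 N.

195 N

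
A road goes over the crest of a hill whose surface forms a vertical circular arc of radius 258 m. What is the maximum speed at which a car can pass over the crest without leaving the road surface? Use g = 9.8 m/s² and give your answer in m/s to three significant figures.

50.3 m/s

At the crest the centre of the circle is below the car, so the net downward (centripetal) force is mg − N = mv²/r.
The car leaves the road when N → 0, giving v_max = √(g r) = √(9.8 × 258) = 50.28 m/s.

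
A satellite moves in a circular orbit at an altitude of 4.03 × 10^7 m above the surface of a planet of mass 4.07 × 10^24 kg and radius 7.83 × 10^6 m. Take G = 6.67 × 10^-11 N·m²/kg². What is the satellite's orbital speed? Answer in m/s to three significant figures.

2370 m/s

Orbital radius r = R + h = 7.83 × 10^6 + 4.03 × 10^7 = 4.813 × 10^7 m.
Gravity supplies the centripetal force: G M m / r² = m v² / r, so v = √(GM/r).
v = √(6.67 × 10^-11 × 4.07 × 10^24 / 4.813 × 10^7) = √(5.640 × 10^6) = 2375 m/s.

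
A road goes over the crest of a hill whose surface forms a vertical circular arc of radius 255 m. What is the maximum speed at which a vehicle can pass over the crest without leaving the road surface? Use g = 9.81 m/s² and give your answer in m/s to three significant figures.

At the crest the centre of the circle is below the vehicle, so the net downward (centripetal) force is mg − N = mv²/r.
The vehicle leaves the road when N → 0, giving v_max = √(g r) = √(9.81 × 255) = 50.02 m/s.

50.0 m/s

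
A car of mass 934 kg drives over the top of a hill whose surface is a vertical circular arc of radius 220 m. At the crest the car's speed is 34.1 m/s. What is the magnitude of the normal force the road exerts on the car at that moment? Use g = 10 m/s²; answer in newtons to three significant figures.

4400 N

At the crest the centripetal acceleration points downward (toward the centre of the arc), so mg − N = mv²/r.
N = m(g − v²/r) = 934 × (10.0 − (34.1)²/220) = 934 × (10.0 − 5.286) = 934 × 4.714 = 4403 N.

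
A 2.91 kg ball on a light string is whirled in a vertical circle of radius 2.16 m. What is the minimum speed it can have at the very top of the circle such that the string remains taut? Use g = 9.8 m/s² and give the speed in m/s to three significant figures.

At the highest point the centre is directly below, so both the weight and T act inward: T + mg = mv²/r.
At minimum speed T → 0, so mg = mv_min²/r ⇒ v_min = √(g r) = √(9.8 × 2.16) = 4.601 m/s.

4.60 m/s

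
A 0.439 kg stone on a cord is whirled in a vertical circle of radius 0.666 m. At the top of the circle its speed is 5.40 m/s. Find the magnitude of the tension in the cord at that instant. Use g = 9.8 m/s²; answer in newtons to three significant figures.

At the top, both T and the weight mg point inward (toward the centre), so T + mg = mv²/r.
T = m(v²/r − g) = 0.439 × ((5.40)²/0.666 − 9.8) = 0.439 × (43.78 − 9.8) = 0.439 × 33.98 = 14.92 N.

14.9 N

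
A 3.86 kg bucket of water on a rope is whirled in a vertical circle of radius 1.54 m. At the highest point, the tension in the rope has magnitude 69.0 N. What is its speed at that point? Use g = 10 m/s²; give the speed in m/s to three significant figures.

At the top, T + mg = mv²/r, so v = √(r(T/m + g)) = √(1.54 × (69.0/3.86 + 10.0)) = √(1.54 × 27.88) = √42.93 = 6.552 m/s.

6.55 m/s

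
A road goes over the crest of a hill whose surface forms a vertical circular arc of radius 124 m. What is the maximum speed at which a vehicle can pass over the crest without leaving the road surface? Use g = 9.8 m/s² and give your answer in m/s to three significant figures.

At the crest the centre of the circle is below the vehicle, so the net downward (centripetal) force is mg − N = mv²/r.
The vehicle leaves the road when N → 0, giving v_max = √(g r) = √(9.8 × 124) = 34.86 m/s.

34.9 m/s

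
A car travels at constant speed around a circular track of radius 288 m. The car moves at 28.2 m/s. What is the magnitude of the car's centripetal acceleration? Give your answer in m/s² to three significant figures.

2.76 m/s²

a_c = v²/r = (28.20)²/288 = 795.2/288 = 2.761 m/s².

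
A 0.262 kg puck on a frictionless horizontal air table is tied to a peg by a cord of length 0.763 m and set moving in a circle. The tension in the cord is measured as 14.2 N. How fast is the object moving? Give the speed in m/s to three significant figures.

T = m v²/r ⇒ v = √(T r / m) = √(14.2 × 0.763 / 0.262) = √41.35 = 6.431 m/s.

6.43 m/s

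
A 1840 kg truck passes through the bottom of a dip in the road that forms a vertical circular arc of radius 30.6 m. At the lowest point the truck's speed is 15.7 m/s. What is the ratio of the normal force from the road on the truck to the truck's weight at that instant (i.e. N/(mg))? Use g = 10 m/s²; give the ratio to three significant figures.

1.81

At the bottom, N − mg = mv²/r, so N = m(v²/r + g) and N/(mg) = v²/(rg) + 1 = (15.7)²/(30.6 × 10.0) + 1 = 0.8055 + 1 = 1.806.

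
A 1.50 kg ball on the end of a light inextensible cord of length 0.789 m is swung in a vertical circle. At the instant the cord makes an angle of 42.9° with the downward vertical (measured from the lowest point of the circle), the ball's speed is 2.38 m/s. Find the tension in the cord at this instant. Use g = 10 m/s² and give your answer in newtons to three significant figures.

Take the radial direction toward the centre of the circle as positive. The component of the weight along the string toward the centre is −mg cos φ (φ measured from the bottom), so Newton's second law along the string gives T − mg cos φ = m v²/r.
cos 42.9° = 0.7325, so T = m(v²/r + g cos φ) = 1.50 × ((2.38)²/0.789 + 10.0 × 0.7325) = 1.50 × (7.179 + (7.325)) = 1.50 × 14.50 = 21.76 N.

21.8 N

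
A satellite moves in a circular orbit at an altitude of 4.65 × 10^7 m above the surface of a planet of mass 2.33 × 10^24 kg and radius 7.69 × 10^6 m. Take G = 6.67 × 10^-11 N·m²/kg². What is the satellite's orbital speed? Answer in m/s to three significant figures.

Orbital radius r = R + h = 7.69 × 10^6 + 4.65 × 10^7 = 5.419 × 10^7 m.
Gravity supplies the centripetal force: G M m / r² = m v² / r, so v = √(GM/r).
v = √(6.67 × 10^-11 × 2.33 × 10^24 / 5.419 × 10^7) = √(2.868 × 10^6) = 1693 m/s.

1690 m/s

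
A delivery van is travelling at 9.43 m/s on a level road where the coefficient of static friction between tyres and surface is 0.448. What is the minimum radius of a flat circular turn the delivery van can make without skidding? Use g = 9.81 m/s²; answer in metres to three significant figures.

20.2 m

At the limit, μ_s m g = m v²/r, so r_min = v²/(μ_s g) = (9.43)²/(0.448 × 9.81) = 88.92/4.395 = 20.23 m.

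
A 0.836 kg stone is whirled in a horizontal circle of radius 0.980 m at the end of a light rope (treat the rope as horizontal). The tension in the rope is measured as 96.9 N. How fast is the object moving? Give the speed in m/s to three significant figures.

T = m v²/r ⇒ v = √(T r / m) = √(96.9 × 0.980 / 0.836) = √113.6 = 10.66 m/s.

10.7 m/s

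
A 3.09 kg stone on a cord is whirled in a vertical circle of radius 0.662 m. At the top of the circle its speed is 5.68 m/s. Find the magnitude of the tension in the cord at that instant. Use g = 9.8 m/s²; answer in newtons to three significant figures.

At the top, both T and the weight mg point inward (toward the centre), so T + mg = mv²/r.
T = m(v²/r − g) = 3.09 × ((5.68)²/0.662 − 9.8) = 3.09 × (48.73 − 9.8) = 3.09 × 38.93 = 120.3 N.

120 N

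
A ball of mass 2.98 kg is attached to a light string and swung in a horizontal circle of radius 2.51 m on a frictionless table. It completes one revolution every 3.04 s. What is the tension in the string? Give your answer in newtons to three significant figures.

32.0 N

v = 2πr/T = 2π × 2.51/3.04 = 5.188 m/s.
The tension is the only horizontal force, so it supplies the full centripetal force: T = m v²/r = 2.98 × (5.188)²/2.51 = 2.98 × 26.91/2.51 = 31.95 N.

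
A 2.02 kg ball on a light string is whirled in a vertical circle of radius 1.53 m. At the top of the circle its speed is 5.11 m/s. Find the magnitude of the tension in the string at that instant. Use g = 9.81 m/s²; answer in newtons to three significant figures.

14.7 N

At the top, both T and the weight mg point inward (toward the centre), so T + mg = mv²/r.
T = m(v²/r − g) = 2.02 × ((5.11)²/1.53 − 9.81) = 2.02 × (17.07 − 9.81) = 2.02 × 7.257 = 14.66 N.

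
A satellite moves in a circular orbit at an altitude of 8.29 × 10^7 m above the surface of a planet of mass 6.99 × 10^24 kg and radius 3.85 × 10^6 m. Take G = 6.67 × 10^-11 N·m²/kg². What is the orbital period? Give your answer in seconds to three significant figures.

r = R + h = 3.85 × 10^6 + 8.29 × 10^7 = 8.675 × 10^7 m. Gravity provides the centripetal force: G M m / r² = m v² / r ⇒ v = √(GM/r) = 2318 m/s.
T = 2πr/v = 2π × 8.675 × 10^7 / 2318 = 235100 s.

235000 s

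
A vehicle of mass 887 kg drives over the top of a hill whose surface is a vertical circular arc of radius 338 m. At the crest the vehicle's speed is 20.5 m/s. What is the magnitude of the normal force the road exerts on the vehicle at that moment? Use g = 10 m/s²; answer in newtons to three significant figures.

7770 N

At the crest the centripetal acceleration points downward (toward the centre of the arc), so mg − N = mv²/r.
N = m(g − v²/r) = 887 × (10.0 − (20.5)²/338) = 887 × (10.0 − 1.243) = 887 × 8.757 = 7767 N.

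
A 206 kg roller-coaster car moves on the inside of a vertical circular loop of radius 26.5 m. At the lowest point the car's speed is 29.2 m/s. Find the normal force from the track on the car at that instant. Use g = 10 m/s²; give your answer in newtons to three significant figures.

At the lowest point, N points up (toward the centre) and the weight mg points down (away from the centre), so the net inward force is N − mg = mv²/r.
N = m(v²/r + g) = 206 × ((29.2)²/26.5 + 10.0) = 206 × (32.18 + 10.0) = 206 × 42.18 = 8688 N.

8690 N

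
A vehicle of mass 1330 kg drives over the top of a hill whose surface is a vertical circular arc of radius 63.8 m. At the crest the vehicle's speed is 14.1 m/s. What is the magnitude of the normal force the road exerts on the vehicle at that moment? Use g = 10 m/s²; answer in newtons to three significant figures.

9160 N

At the crest the centripetal acceleration points downward (toward the centre of the arc), so mg − N = mv²/r.
N = m(g − v²/r) = 1330 × (10.0 − (14.1)²/63.8) = 1330 × (10.0 − 3.116) = 1330 × 6.884 = 9156 N.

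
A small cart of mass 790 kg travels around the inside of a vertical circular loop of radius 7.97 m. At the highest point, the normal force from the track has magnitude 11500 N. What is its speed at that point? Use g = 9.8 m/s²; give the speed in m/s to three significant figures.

13.9 m/s

At the top, N + mg = mv²/r, so v = √(r(N/m + g)) = √(7.97 × (11500/790 + 9.8)) = √(7.97 × 24.36) = √194.1 = 13.93 m/s.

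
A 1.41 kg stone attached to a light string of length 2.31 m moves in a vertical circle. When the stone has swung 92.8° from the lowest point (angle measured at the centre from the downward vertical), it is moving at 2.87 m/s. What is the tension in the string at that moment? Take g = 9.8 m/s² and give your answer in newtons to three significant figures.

4.35 N

Take the radial direction toward the centre of the circle as positive. The component of the weight along the string toward the centre is −mg cos φ (φ measured from the bottom), so Newton's second law along the string gives T − mg cos φ = m v²/r.
cos 92.8° = -0.04885, so T = m(v²/r + g cos φ) = 1.41 × ((2.87)²/2.31 + 9.8 × -0.04885) = 1.41 × (3.566 + (-0.4787)) = 1.41 × 3.087 = 4.353 N.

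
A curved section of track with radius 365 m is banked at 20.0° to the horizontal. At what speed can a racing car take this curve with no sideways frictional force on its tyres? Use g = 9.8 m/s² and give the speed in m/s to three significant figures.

36.1 m/s

On a frictionless banked curve, N sinθ = mv²/r and N cosθ = mg, so tanθ = v²/(rg).
v = √(r g tanθ) = √(365 × 9.8 × tan 20.0°) = √(365 × 9.8 × 0.3640) = √1302 = 36.08 m/s.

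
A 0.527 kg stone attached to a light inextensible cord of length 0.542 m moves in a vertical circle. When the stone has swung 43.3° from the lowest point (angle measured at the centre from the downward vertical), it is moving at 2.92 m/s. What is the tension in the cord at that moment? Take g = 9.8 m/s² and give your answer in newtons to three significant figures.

Take the radial direction toward the centre of the circle as positive. The component of the weight along the string toward the centre is −mg cos φ (φ measured from the bottom), so Newton's second law along the string gives T − mg cos φ = m v²/r.
cos 43.3° = 0.7278, so T = m(v²/r + g cos φ) = 0.527 × ((2.92)²/0.542 + 9.8 × 0.7278) = 0.527 × (15.73 + (7.132)) = 0.527 × 22.86 = 12.05 N.

12.0 N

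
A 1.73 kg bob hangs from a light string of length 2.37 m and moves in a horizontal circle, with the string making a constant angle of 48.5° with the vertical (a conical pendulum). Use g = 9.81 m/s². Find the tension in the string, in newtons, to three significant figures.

Vertically the bob has no acceleration, so T cosθ = mg.
T = mg/cosθ = 1.73 × 9.81 / cos 48.5° = 16.97/0.6626 = 25.61 N.

25.6 N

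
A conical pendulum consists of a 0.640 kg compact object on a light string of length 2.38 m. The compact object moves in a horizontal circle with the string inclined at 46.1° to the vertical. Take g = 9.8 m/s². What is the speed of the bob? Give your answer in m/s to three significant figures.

4.18 m/s

The radius of the circle is r = L sinθ = 2.38 × sin 46.1° = 1.715 m.
Horizontally T sinθ = mv²/r and vertically T cosθ = mg, so tanθ = v²/(rg).
v = √(r g tanθ) = √(1.715 × 9.8 × 1.039) = √17.46 = 4.179 m/s.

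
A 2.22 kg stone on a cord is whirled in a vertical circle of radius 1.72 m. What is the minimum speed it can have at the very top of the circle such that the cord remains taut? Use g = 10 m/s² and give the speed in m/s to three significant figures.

At the highest point the centre is directly below, so both the weight and T act inward: T + mg = mv²/r.
At minimum speed T → 0, so mg = mv_min²/r ⇒ v_min = √(g r) = √(10.0 × 1.72) = 4.147 m/s.

4.15 m/s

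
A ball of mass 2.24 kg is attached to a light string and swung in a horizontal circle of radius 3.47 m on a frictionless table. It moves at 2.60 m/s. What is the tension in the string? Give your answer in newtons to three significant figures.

The tension is the only horizontal force, so it supplies the full centripetal force: T = m v²/r = 2.24 × (2.600)²/3.47 = 2.24 × 6.760/3.47 = 4.364 N.

4.36 N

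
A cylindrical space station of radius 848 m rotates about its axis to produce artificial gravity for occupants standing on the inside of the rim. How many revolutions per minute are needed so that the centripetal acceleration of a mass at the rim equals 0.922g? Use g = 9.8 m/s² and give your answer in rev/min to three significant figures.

Require ω²r = 0.922g, so ω = √(0.922 × 9.8/848) = 0.1032 rad/s.
In rev/min: ω × 60/(2π) = 0.1032 × 60/(2π) = 0.9857 rev/min.

0.986 rev/min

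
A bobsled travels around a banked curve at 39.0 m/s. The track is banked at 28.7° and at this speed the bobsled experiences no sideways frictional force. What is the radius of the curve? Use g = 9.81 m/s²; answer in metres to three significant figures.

283 m

Frictionless banking: tanθ = v²/(rg), so r = v²/(g tanθ).
r = (39.0)²/(9.81 × tan 28.7°) = 1521/(9.81 × 0.5475) = 1521/5.371 = 283.2 m.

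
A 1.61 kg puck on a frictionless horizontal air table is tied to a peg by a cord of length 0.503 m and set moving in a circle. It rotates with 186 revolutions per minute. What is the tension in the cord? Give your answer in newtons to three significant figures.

307 N

ω = 186 rev/min × 2π/60 = 19.48 rad/s, so v = ωr = 19.48 × 0.503 = 9.797 m/s.
The tension is the only horizontal force, so it supplies the full centripetal force: T = m v²/r = 1.61 × (9.797)²/0.503 = 1.61 × 95.99/0.503 = 307.2 N.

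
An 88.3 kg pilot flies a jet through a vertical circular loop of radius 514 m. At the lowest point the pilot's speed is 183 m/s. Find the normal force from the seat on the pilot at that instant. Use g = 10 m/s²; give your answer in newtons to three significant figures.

At the lowest point, N points up (toward the centre) and the weight mg points down (away from the centre), so the net inward force is N − mg = mv²/r.
N = m(v²/r + g) = 88.3 × ((183)²/514 + 10.0) = 88.3 × (65.15 + 10.0) = 88.3 × 75.15 = 6636 N.

6640 N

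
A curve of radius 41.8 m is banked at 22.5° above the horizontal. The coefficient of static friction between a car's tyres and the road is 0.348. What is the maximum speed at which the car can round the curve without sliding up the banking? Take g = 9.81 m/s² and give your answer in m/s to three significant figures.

19.1 m/s

At the maximum speed, friction acts down the slope at its limiting value f = μN. Radially (horizontal, toward centre): N sinθ + μN cosθ = mv²/r. Vertically: N cosθ − μN sinθ = mg.
Dividing: v² = r g (sinθ + μcosθ)/(cosθ − μsinθ).
sinθ + μcosθ = 0.3827 + 0.348×0.9239 = 0.7042; cosθ − μsinθ = 0.9239 − 0.348×0.3827 = 0.7907.
v² = 41.8 × 9.81 × 0.7042/0.7907 = 365.2 m²/s², so v = 19.11 m/s.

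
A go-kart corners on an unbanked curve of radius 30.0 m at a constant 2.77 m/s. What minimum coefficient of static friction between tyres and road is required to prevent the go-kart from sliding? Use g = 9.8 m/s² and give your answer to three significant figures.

0.0261

Friction provides the centripetal force: μ_s m g = m v²/r, so μ_s = v²/(g r) = (2.770)²/(9.8 × 30.0) = 7.673/294.0 = 0.02610.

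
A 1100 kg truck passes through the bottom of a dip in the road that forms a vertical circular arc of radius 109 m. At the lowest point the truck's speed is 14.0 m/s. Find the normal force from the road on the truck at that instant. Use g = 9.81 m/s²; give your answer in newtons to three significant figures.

At the lowest point, N points up (toward the centre) and the weight mg points down (away from the centre), so the net inward force is N − mg = mv²/r.
N = m(v²/r + g) = 1100 × ((14.0)²/109 + 9.81) = 1100 × (1.798 + 9.81) = 1100 × 11.61 = 12770 N.

12800 N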